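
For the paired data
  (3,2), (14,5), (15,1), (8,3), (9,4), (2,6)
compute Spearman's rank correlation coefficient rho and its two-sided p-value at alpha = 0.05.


Step 1: Rank x and y separately (midranks; no ties here).
rank(x): 3->2, 14->5, 15->6, 8->3, 9->4, 2->1
rank(y): 2->2, 5->5, 1->1, 3->3, 4->4, 6->6
Step 2: d_i = R_x(i) - R_y(i); compute d_i^2.
  (2-2)^2=0, (5-5)^2=0, (6-1)^2=25, (3-3)^2=0, (4-4)^2=0, (1-6)^2=25
sum(d^2) = 50.
Step 3: rho = 1 - 6*50 / (6*(6^2 - 1)) = 1 - 300/210 = -0.428571.
Step 4: Under H0, t = rho * sqrt((n-2)/(1-rho^2)) = -0.9487 ~ t(4).
Step 5: Two-sided p-value from the t-distribution with 4 df = 0.396501.
Step 6: alpha = 0.05. fail to reject H0.

rho = -0.4286, p = 0.396501, fail to reject H0 at alpha = 0.05.


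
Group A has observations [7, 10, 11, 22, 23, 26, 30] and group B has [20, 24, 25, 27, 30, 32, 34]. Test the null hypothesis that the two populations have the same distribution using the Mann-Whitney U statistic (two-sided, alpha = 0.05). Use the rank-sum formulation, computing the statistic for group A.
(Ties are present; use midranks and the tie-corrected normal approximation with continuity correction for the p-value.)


Step 1: Combine and sort all 14 observations; assign midranks.
sorted (value, group): (7,X), (10,X), (11,X), (20,Y), (22,X), (23,X), (24,Y), (25,Y), (26,X), (27,Y), (30,X), (30,Y), (32,Y), (34,Y)
ranks: 7->1, 10->2, 11->3, 20->4, 22->5, 23->6, 24->7, 25->8, 26->9, 27->10, 30->11.5, 30->11.5, 32->13, 34->14
Step 2: Rank sum for X: R1 = 1 + 2 + 3 + 5 + 6 + 9 + 11.5 = 37.5.
Step 3: U_X = R1 - n1(n1+1)/2 = 37.5 - 7*8/2 = 37.5 - 28 = 9.5.
       U_Y = n1*n2 - U_X = 49 - 9.5 = 39.5.
Step 4: Ties are present, so use the tie-corrected normal approximation (with continuity correction) for the p-value.
Step 5: p-value = 0.063627; compare to alpha = 0.05. fail to reject H0.

U_X = 9.5, p = 0.063627, fail to reject H0 at alpha = 0.05.


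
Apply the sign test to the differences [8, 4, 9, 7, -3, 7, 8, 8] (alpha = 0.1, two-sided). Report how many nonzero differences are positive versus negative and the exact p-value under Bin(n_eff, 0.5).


Step 1: Discard zero differences. Original n = 8; n_eff = number of nonzero differences = 8.
Nonzero differences (with sign): +8, +4, +9, +7, -3, +7, +8, +8
Step 2: Count signs: positive = 7, negative = 1.
Step 3: Under H0: P(positive) = 0.5, so the number of positives S ~ Bin(8, 0.5).
Step 4: Two-sided exact p-value = sum of Bin(8,0.5) probabilities at or below the observed probability = 0.070312.
Step 5: alpha = 0.1. reject H0.

n_eff = 8, pos = 7, neg = 1, p = 0.070312, reject H0.


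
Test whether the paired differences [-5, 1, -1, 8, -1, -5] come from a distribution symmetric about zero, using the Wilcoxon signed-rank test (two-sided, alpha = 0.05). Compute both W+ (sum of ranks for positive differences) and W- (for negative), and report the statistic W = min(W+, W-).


Step 1: Drop any zero differences (none here) and take |d_i|.
|d| = [5, 1, 1, 8, 1, 5]
Step 2: Midrank |d_i| (ties get averaged ranks).
ranks: |5|->4.5, |1|->2, |1|->2, |8|->6, |1|->2, |5|->4.5
Step 3: Attach original signs; sum ranks with positive sign and with negative sign.
W+ = 2 + 6 = 8
W- = 4.5 + 2 + 2 + 4.5 = 13
(Check: W+ + W- = 21 should equal n(n+1)/2 = 21.)
Step 4: Test statistic W = min(W+, W-) = 8.
Step 5: Ties in |d|, so use the tie-corrected normal approximation.
        E[W] = n(n+1)/4 = 6*7/4 = 10.5.
        Tie groups: |d|=1 (t=3), |d|=5 (t=2); sum(t^3 - t) = 30.
        Var[W] = n(n+1)(2n+1)/24 - sum(t^3-t)/48 = 546/24 - 30/48 = 22.125.
        z = (W - E[W]) / sqrt(Var[W]) = (8 - 10.5) / 4.7037 = -0.5315.
        Two-sided p = 2*Phi(z) = 0.595076.
Step 6: alpha = 0.05. fail to reject H0.

W+ = 8, W- = 13, W = min = 8, p = 0.595076, fail to reject H0.


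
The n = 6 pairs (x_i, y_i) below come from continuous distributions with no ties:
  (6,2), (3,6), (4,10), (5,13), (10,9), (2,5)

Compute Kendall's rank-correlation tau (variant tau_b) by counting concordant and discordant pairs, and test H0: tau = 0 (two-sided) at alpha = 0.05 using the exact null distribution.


Step 1: Enumerate the 15 unordered pairs (i,j) with i<j and classify each by sign(x_j-x_i) * sign(y_j-y_i).
  (1,2):dx=-3,dy=+4->D; (1,3):dx=-2,dy=+8->D; (1,4):dx=-1,dy=+11->D; (1,5):dx=+4,dy=+7->C
  (1,6):dx=-4,dy=+3->D; (2,3):dx=+1,dy=+4->C; (2,4):dx=+2,dy=+7->C; (2,5):dx=+7,dy=+3->C
  (2,6):dx=-1,dy=-1->C; (3,4):dx=+1,dy=+3->C; (3,5):dx=+6,dy=-1->D; (3,6):dx=-2,dy=-5->C
  (4,5):dx=+5,dy=-4->D; (4,6):dx=-3,dy=-8->C; (5,6):dx=-8,dy=-4->C
Step 2: C = 9, D = 6, total pairs = 15.
Step 3: tau = (C - D)/(n(n-1)/2) = (9 - 6)/15 = 0.200000.
Step 4: Exact two-sided p-value (enumerate n! = 720 permutations of y under H0): p = 0.719444.
Step 5: alpha = 0.05. fail to reject H0.

tau_b = 0.2000 (C=9, D=6), p = 0.719444, fail to reject H0.


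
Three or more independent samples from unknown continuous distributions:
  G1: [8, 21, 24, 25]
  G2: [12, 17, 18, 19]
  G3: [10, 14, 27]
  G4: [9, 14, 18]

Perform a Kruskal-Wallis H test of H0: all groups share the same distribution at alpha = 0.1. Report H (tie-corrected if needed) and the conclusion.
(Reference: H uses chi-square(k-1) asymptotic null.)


Step 1: Combine all N = 14 observations and assign midranks.
sorted (value, group, rank): (8,G1,1), (9,G4,2), (10,G3,3), (12,G2,4), (14,G3,5.5), (14,G4,5.5), (17,G2,7), (18,G2,8.5), (18,G4,8.5), (19,G2,10), (21,G1,11), (24,G1,12), (25,G1,13), (27,G3,14)
Step 2: Sum ranks within each group.
R_1 = 37 (n_1 = 4)
R_2 = 29.5 (n_2 = 4)
R_3 = 22.5 (n_3 = 3)
R_4 = 16 (n_4 = 3)
Step 3: H = 12/(N(N+1)) * sum(R_i^2/n_i) - 3(N+1)
     = 12/(14*15) * (37^2/4 + 29.5^2/4 + 22.5^2/3 + 16^2/3) - 3*15
     = 0.057143 * 813.896 - 45
     = 1.508333.
Step 4: Ties present; correction factor C = 1 - 12/(14^3 - 14) = 0.995604. Corrected H = 1.508333 / 0.995604 = 1.514993.
Step 5: Under H0, H ~ chi^2(3); p-value = 0.678814.
Step 6: alpha = 0.1. fail to reject H0.

H = 1.5150, df = 3, p = 0.678814, fail to reject H0.


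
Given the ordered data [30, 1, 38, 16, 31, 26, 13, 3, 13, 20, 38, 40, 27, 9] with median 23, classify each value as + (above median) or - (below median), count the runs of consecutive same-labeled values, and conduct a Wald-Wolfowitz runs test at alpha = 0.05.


Step 1: Compute median = 23; label A = above, B = below.
Labels in order: ABABAABBBBAAAB  (n_A = 7, n_B = 7)
Step 2: Count runs R = 8.
Step 3: Under H0 (random ordering), E[R] = 2*n_A*n_B/(n_A+n_B) + 1 = 2*7*7/14 + 1 = 8.0000.
        Var[R] = 2*n_A*n_B*(2*n_A*n_B - n_A - n_B) / ((n_A+n_B)^2 * (n_A+n_B-1)) = 8232/2548 = 3.2308.
        SD[R] = 1.7974.
Step 4: R = E[R], so z = 0 with no continuity correction.
Step 5: Two-sided p-value via normal approximation = 2*(1 - Phi(|z|)) = 1.000000.
Step 6: alpha = 0.05. fail to reject H0.

R = 8, z = 0.0000, p = 1.000000, fail to reject H0.


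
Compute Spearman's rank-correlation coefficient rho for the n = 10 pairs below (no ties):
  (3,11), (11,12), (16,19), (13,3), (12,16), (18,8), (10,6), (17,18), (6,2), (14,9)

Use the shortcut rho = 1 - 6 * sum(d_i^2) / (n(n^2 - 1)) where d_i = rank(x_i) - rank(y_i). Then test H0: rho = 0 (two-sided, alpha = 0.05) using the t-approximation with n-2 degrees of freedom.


Step 1: Rank x and y separately (midranks; no ties here).
rank(x): 3->1, 11->4, 16->8, 13->6, 12->5, 18->10, 10->3, 17->9, 6->2, 14->7
rank(y): 11->6, 12->7, 19->10, 3->2, 16->8, 8->4, 6->3, 18->9, 2->1, 9->5
Step 2: d_i = R_x(i) - R_y(i); compute d_i^2.
  (1-6)^2=25, (4-7)^2=9, (8-10)^2=4, (6-2)^2=16, (5-8)^2=9, (10-4)^2=36, (3-3)^2=0, (9-9)^2=0, (2-1)^2=1, (7-5)^2=4
sum(d^2) = 104.
Step 3: rho = 1 - 6*104 / (10*(10^2 - 1)) = 1 - 624/990 = 0.369697.
Step 4: Under H0, t = rho * sqrt((n-2)/(1-rho^2)) = 1.1254 ~ t(8).
Step 5: Two-sided p-value from the t-distribution with 8 df = 0.293050.
Step 6: alpha = 0.05. fail to reject H0.

rho = 0.3697, p = 0.293050, fail to reject H0 at alpha = 0.05.


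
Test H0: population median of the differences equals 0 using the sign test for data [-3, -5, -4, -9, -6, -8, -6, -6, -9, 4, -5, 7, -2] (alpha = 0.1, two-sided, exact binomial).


Step 1: Discard zero differences. Original n = 13; n_eff = number of nonzero differences = 13.
Nonzero differences (with sign): -3, -5, -4, -9, -6, -8, -6, -6, -9, +4, -5, +7, -2
Step 2: Count signs: positive = 2, negative = 11.
Step 3: Under H0: P(positive) = 0.5, so the number of positives S ~ Bin(13, 0.5).
Step 4: Two-sided exact p-value = sum of Bin(13,0.5) probabilities at or below the observed probability = 0.022461.
Step 5: alpha = 0.1. reject H0.

n_eff = 13, pos = 2, neg = 11, p = 0.022461, reject H0.


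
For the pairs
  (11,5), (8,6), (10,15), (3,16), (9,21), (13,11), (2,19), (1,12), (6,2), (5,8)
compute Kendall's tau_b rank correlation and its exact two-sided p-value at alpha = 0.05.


Step 1: Enumerate the 45 unordered pairs (i,j) with i<j and classify each by sign(x_j-x_i) * sign(y_j-y_i).
  (1,2):dx=-3,dy=+1->D; (1,3):dx=-1,dy=+10->D; (1,4):dx=-8,dy=+11->D; (1,5):dx=-2,dy=+16->D
  (1,6):dx=+2,dy=+6->C; (1,7):dx=-9,dy=+14->D; (1,8):dx=-10,dy=+7->D; (1,9):dx=-5,dy=-3->C
  (1,10):dx=-6,dy=+3->D; (2,3):dx=+2,dy=+9->C; (2,4):dx=-5,dy=+10->D; (2,5):dx=+1,dy=+15->C
  (2,6):dx=+5,dy=+5->C; (2,7):dx=-6,dy=+13->D; (2,8):dx=-7,dy=+6->D; (2,9):dx=-2,dy=-4->C
  (2,10):dx=-3,dy=+2->D; (3,4):dx=-7,dy=+1->D; (3,5):dx=-1,dy=+6->D; (3,6):dx=+3,dy=-4->D
  (3,7):dx=-8,dy=+4->D; (3,8):dx=-9,dy=-3->C; (3,9):dx=-4,dy=-13->C; (3,10):dx=-5,dy=-7->C
  (4,5):dx=+6,dy=+5->C; (4,6):dx=+10,dy=-5->D; (4,7):dx=-1,dy=+3->D; (4,8):dx=-2,dy=-4->C
  (4,9):dx=+3,dy=-14->D; (4,10):dx=+2,dy=-8->D; (5,6):dx=+4,dy=-10->D; (5,7):dx=-7,dy=-2->C
  (5,8):dx=-8,dy=-9->C; (5,9):dx=-3,dy=-19->C; (5,10):dx=-4,dy=-13->C; (6,7):dx=-11,dy=+8->D
  (6,8):dx=-12,dy=+1->D; (6,9):dx=-7,dy=-9->C; (6,10):dx=-8,dy=-3->C; (7,8):dx=-1,dy=-7->C
  (7,9):dx=+4,dy=-17->D; (7,10):dx=+3,dy=-11->D; (8,9):dx=+5,dy=-10->D; (8,10):dx=+4,dy=-4->D
  (9,10):dx=-1,dy=+6->D
Step 2: C = 18, D = 27, total pairs = 45.
Step 3: tau = (C - D)/(n(n-1)/2) = (18 - 27)/45 = -0.200000.
Step 4: Exact two-sided p-value (enumerate n! = 3628800 permutations of y under H0): p = 0.484313.
Step 5: alpha = 0.05. fail to reject H0.

tau_b = -0.2000 (C=18, D=27), p = 0.484313, fail to reject H0.


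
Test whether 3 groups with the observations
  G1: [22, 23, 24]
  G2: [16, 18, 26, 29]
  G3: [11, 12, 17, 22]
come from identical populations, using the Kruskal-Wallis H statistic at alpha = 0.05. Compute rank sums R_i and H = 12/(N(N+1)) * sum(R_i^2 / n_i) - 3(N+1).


Step 1: Combine all N = 11 observations and assign midranks.
sorted (value, group, rank): (11,G3,1), (12,G3,2), (16,G2,3), (17,G3,4), (18,G2,5), (22,G1,6.5), (22,G3,6.5), (23,G1,8), (24,G1,9), (26,G2,10), (29,G2,11)
Step 2: Sum ranks within each group.
R_1 = 23.5 (n_1 = 3)
R_2 = 29 (n_2 = 4)
R_3 = 13.5 (n_3 = 4)
Step 3: H = 12/(N(N+1)) * sum(R_i^2/n_i) - 3(N+1)
     = 12/(11*12) * (23.5^2/3 + 29^2/4 + 13.5^2/4) - 3*12
     = 0.090909 * 439.896 - 36
     = 3.990530.
Step 4: Ties present; correction factor C = 1 - 6/(11^3 - 11) = 0.995455. Corrected H = 3.990530 / 0.995455 = 4.008752.
Step 5: Under H0, H ~ chi^2(2); p-value = 0.134744.
Step 6: alpha = 0.05. fail to reject H0.

H = 4.0088, df = 2, p = 0.134744, fail to reject H0.


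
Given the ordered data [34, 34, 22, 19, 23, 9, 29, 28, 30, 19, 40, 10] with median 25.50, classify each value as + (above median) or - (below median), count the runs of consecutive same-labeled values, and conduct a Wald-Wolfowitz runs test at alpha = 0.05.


Step 1: Compute median = 25.50; label A = above, B = below.
Labels in order: AABBBBAAABAB  (n_A = 6, n_B = 6)
Step 2: Count runs R = 6.
Step 3: Under H0 (random ordering), E[R] = 2*n_A*n_B/(n_A+n_B) + 1 = 2*6*6/12 + 1 = 7.0000.
        Var[R] = 2*n_A*n_B*(2*n_A*n_B - n_A - n_B) / ((n_A+n_B)^2 * (n_A+n_B-1)) = 4320/1584 = 2.7273.
        SD[R] = 1.6514.
Step 4: Continuity-corrected z = (R + 0.5 - E[R]) / SD[R] = (6 + 0.5 - 7.0000) / 1.6514 = -0.3028.
Step 5: Two-sided p-value via normal approximation = 2*(1 - Phi(|z|)) = 0.762069.
Step 6: alpha = 0.05. fail to reject H0.

R = 6, z = -0.3028, p = 0.762069, fail to reject H0.


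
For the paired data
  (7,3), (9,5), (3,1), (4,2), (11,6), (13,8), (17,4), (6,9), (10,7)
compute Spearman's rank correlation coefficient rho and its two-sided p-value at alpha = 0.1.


Step 1: Rank x and y separately (midranks; no ties here).
rank(x): 7->4, 9->5, 3->1, 4->2, 11->7, 13->8, 17->9, 6->3, 10->6
rank(y): 3->3, 5->5, 1->1, 2->2, 6->6, 8->8, 4->4, 9->9, 7->7
Step 2: d_i = R_x(i) - R_y(i); compute d_i^2.
  (4-3)^2=1, (5-5)^2=0, (1-1)^2=0, (2-2)^2=0, (7-6)^2=1, (8-8)^2=0, (9-4)^2=25, (3-9)^2=36, (6-7)^2=1
sum(d^2) = 64.
Step 3: rho = 1 - 6*64 / (9*(9^2 - 1)) = 1 - 384/720 = 0.466667.
Step 4: Under H0, t = rho * sqrt((n-2)/(1-rho^2)) = 1.3960 ~ t(7).
Step 5: Two-sided p-value from the t-distribution with 7 df = 0.205386.
Step 6: alpha = 0.1. fail to reject H0.

rho = 0.4667, p = 0.205386, fail to reject H0 at alpha = 0.1.


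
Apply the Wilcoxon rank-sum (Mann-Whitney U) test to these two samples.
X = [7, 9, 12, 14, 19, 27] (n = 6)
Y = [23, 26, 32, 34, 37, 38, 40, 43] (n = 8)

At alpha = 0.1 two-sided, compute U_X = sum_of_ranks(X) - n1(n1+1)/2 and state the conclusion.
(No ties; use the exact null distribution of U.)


Step 1: Combine and sort all 14 observations; assign midranks.
sorted (value, group): (7,X), (9,X), (12,X), (14,X), (19,X), (23,Y), (26,Y), (27,X), (32,Y), (34,Y), (37,Y), (38,Y), (40,Y), (43,Y)
ranks: 7->1, 9->2, 12->3, 14->4, 19->5, 23->6, 26->7, 27->8, 32->9, 34->10, 37->11, 38->12, 40->13, 43->14
Step 2: Rank sum for X: R1 = 1 + 2 + 3 + 4 + 5 + 8 = 23.
Step 3: U_X = R1 - n1(n1+1)/2 = 23 - 6*7/2 = 23 - 21 = 2.
       U_Y = n1*n2 - U_X = 48 - 2 = 46.
Step 4: No ties, so the exact null distribution of U (based on enumerating the C(14,6) = 3003 equally likely rank assignments) gives the two-sided p-value.
Step 5: p-value = 0.002664; compare to alpha = 0.1. reject H0.

U_X = 2, p = 0.002664, reject H0 at alpha = 0.1.


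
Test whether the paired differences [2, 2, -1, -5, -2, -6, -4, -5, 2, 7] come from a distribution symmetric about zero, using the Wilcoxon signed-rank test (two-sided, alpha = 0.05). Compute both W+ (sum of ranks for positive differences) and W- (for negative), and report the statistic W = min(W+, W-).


Step 1: Drop any zero differences (none here) and take |d_i|.
|d| = [2, 2, 1, 5, 2, 6, 4, 5, 2, 7]
Step 2: Midrank |d_i| (ties get averaged ranks).
ranks: |2|->3.5, |2|->3.5, |1|->1, |5|->7.5, |2|->3.5, |6|->9, |4|->6, |5|->7.5, |2|->3.5, |7|->10
Step 3: Attach original signs; sum ranks with positive sign and with negative sign.
W+ = 3.5 + 3.5 + 3.5 + 10 = 20.5
W- = 1 + 7.5 + 3.5 + 9 + 6 + 7.5 = 34.5
(Check: W+ + W- = 55 should equal n(n+1)/2 = 55.)
Step 4: Test statistic W = min(W+, W-) = 20.5.
Step 5: Ties in |d|, so use the tie-corrected normal approximation.
        E[W] = n(n+1)/4 = 10*11/4 = 27.5.
        Tie groups: |d|=2 (t=4), |d|=5 (t=2); sum(t^3 - t) = 66.
        Var[W] = n(n+1)(2n+1)/24 - sum(t^3-t)/48 = 2310/24 - 66/48 = 94.875.
        z = (W - E[W]) / sqrt(Var[W]) = (20.5 - 27.5) / 9.7404 = -0.7187.
        Two-sided p = 2*Phi(z) = 0.472352.
Step 6: alpha = 0.05. fail to reject H0.

W+ = 20.5, W- = 34.5, W = min = 20.5, p = 0.472352, fail to reject H0.


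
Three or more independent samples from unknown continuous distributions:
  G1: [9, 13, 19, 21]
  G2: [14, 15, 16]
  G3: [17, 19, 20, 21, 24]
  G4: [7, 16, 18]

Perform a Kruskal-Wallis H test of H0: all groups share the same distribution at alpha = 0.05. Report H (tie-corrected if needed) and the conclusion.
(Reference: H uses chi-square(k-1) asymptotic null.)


Step 1: Combine all N = 15 observations and assign midranks.
sorted (value, group, rank): (7,G4,1), (9,G1,2), (13,G1,3), (14,G2,4), (15,G2,5), (16,G2,6.5), (16,G4,6.5), (17,G3,8), (18,G4,9), (19,G1,10.5), (19,G3,10.5), (20,G3,12), (21,G1,13.5), (21,G3,13.5), (24,G3,15)
Step 2: Sum ranks within each group.
R_1 = 29 (n_1 = 4)
R_2 = 15.5 (n_2 = 3)
R_3 = 59 (n_3 = 5)
R_4 = 16.5 (n_4 = 3)
Step 3: H = 12/(N(N+1)) * sum(R_i^2/n_i) - 3(N+1)
     = 12/(15*16) * (29^2/4 + 15.5^2/3 + 59^2/5 + 16.5^2/3) - 3*16
     = 0.050000 * 1077.28 - 48
     = 5.864167.
Step 4: Ties present; correction factor C = 1 - 18/(15^3 - 15) = 0.994643. Corrected H = 5.864167 / 0.994643 = 5.895751.
Step 5: Under H0, H ~ chi^2(3); p-value = 0.116794.
Step 6: alpha = 0.05. fail to reject H0.

H = 5.8958, df = 3, p = 0.116794, fail to reject H0.


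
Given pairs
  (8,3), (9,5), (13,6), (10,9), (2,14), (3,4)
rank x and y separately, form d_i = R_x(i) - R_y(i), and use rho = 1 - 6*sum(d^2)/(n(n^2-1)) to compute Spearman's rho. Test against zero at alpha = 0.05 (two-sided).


Step 1: Rank x and y separately (midranks; no ties here).
rank(x): 8->3, 9->4, 13->6, 10->5, 2->1, 3->2
rank(y): 3->1, 5->3, 6->4, 9->5, 14->6, 4->2
Step 2: d_i = R_x(i) - R_y(i); compute d_i^2.
  (3-1)^2=4, (4-3)^2=1, (6-4)^2=4, (5-5)^2=0, (1-6)^2=25, (2-2)^2=0
sum(d^2) = 34.
Step 3: rho = 1 - 6*34 / (6*(6^2 - 1)) = 1 - 204/210 = 0.028571.
Step 4: Under H0, t = rho * sqrt((n-2)/(1-rho^2)) = 0.0572 ~ t(4).
Step 5: Two-sided p-value from the t-distribution with 4 df = 0.957155.
Step 6: alpha = 0.05. fail to reject H0.

rho = 0.0286, p = 0.957155, fail to reject H0 at alpha = 0.05.


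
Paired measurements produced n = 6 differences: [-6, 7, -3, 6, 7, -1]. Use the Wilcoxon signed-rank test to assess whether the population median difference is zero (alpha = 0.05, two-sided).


Step 1: Drop any zero differences (none here) and take |d_i|.
|d| = [6, 7, 3, 6, 7, 1]
Step 2: Midrank |d_i| (ties get averaged ranks).
ranks: |6|->3.5, |7|->5.5, |3|->2, |6|->3.5, |7|->5.5, |1|->1
Step 3: Attach original signs; sum ranks with positive sign and with negative sign.
W+ = 5.5 + 3.5 + 5.5 = 14.5
W- = 3.5 + 2 + 1 = 6.5
(Check: W+ + W- = 21 should equal n(n+1)/2 = 21.)
Step 4: Test statistic W = min(W+, W-) = 6.5.
Step 5: Ties in |d|, so use the tie-corrected normal approximation.
        E[W] = n(n+1)/4 = 6*7/4 = 10.5.
        Tie groups: |d|=6 (t=2), |d|=7 (t=2); sum(t^3 - t) = 12.
        Var[W] = n(n+1)(2n+1)/24 - sum(t^3-t)/48 = 546/24 - 12/48 = 22.5.
        z = (W - E[W]) / sqrt(Var[W]) = (6.5 - 10.5) / 4.7434 = -0.8433.
        Two-sided p = 2*Phi(z) = 0.399075.
Step 6: alpha = 0.05. fail to reject H0.

W+ = 14.5, W- = 6.5, W = min = 6.5, p = 0.399075, fail to reject H0.


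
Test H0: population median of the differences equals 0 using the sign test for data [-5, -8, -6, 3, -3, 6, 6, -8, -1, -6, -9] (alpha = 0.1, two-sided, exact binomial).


Step 1: Discard zero differences. Original n = 11; n_eff = number of nonzero differences = 11.
Nonzero differences (with sign): -5, -8, -6, +3, -3, +6, +6, -8, -1, -6, -9
Step 2: Count signs: positive = 3, negative = 8.
Step 3: Under H0: P(positive) = 0.5, so the number of positives S ~ Bin(11, 0.5).
Step 4: Two-sided exact p-value = sum of Bin(11,0.5) probabilities at or below the observed probability = 0.226562.
Step 5: alpha = 0.1. fail to reject H0.

n_eff = 11, pos = 3, neg = 8, p = 0.226562, fail to reject H0.


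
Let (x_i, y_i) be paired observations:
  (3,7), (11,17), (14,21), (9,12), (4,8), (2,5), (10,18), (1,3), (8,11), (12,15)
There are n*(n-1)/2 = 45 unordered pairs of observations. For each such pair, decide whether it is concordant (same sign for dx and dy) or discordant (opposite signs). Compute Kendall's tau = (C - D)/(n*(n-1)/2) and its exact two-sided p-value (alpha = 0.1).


Step 1: Enumerate the 45 unordered pairs (i,j) with i<j and classify each by sign(x_j-x_i) * sign(y_j-y_i).
  (1,2):dx=+8,dy=+10->C; (1,3):dx=+11,dy=+14->C; (1,4):dx=+6,dy=+5->C; (1,5):dx=+1,dy=+1->C
  (1,6):dx=-1,dy=-2->C; (1,7):dx=+7,dy=+11->C; (1,8):dx=-2,dy=-4->C; (1,9):dx=+5,dy=+4->C
  (1,10):dx=+9,dy=+8->C; (2,3):dx=+3,dy=+4->C; (2,4):dx=-2,dy=-5->C; (2,5):dx=-7,dy=-9->C
  (2,6):dx=-9,dy=-12->C; (2,7):dx=-1,dy=+1->D; (2,8):dx=-10,dy=-14->C; (2,9):dx=-3,dy=-6->C
  (2,10):dx=+1,dy=-2->D; (3,4):dx=-5,dy=-9->C; (3,5):dx=-10,dy=-13->C; (3,6):dx=-12,dy=-16->C
  (3,7):dx=-4,dy=-3->C; (3,8):dx=-13,dy=-18->C; (3,9):dx=-6,dy=-10->C; (3,10):dx=-2,dy=-6->C
  (4,5):dx=-5,dy=-4->C; (4,6):dx=-7,dy=-7->C; (4,7):dx=+1,dy=+6->C; (4,8):dx=-8,dy=-9->C
  (4,9):dx=-1,dy=-1->C; (4,10):dx=+3,dy=+3->C; (5,6):dx=-2,dy=-3->C; (5,7):dx=+6,dy=+10->C
  (5,8):dx=-3,dy=-5->C; (5,9):dx=+4,dy=+3->C; (5,10):dx=+8,dy=+7->C; (6,7):dx=+8,dy=+13->C
  (6,8):dx=-1,dy=-2->C; (6,9):dx=+6,dy=+6->C; (6,10):dx=+10,dy=+10->C; (7,8):dx=-9,dy=-15->C
  (7,9):dx=-2,dy=-7->C; (7,10):dx=+2,dy=-3->D; (8,9):dx=+7,dy=+8->C; (8,10):dx=+11,dy=+12->C
  (9,10):dx=+4,dy=+4->C
Step 2: C = 42, D = 3, total pairs = 45.
Step 3: tau = (C - D)/(n(n-1)/2) = (42 - 3)/45 = 0.866667.
Step 4: Exact two-sided p-value (enumerate n! = 3628800 permutations of y under H0): p = 0.000115.
Step 5: alpha = 0.1. reject H0.

tau_b = 0.8667 (C=42, D=3), p = 0.000115, reject H0.


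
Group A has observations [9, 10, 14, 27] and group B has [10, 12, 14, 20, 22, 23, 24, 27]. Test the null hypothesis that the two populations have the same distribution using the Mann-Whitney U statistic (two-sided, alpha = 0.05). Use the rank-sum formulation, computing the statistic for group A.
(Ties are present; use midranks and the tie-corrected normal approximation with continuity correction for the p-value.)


Step 1: Combine and sort all 12 observations; assign midranks.
sorted (value, group): (9,X), (10,X), (10,Y), (12,Y), (14,X), (14,Y), (20,Y), (22,Y), (23,Y), (24,Y), (27,X), (27,Y)
ranks: 9->1, 10->2.5, 10->2.5, 12->4, 14->5.5, 14->5.5, 20->7, 22->8, 23->9, 24->10, 27->11.5, 27->11.5
Step 2: Rank sum for X: R1 = 1 + 2.5 + 5.5 + 11.5 = 20.5.
Step 3: U_X = R1 - n1(n1+1)/2 = 20.5 - 4*5/2 = 20.5 - 10 = 10.5.
       U_Y = n1*n2 - U_X = 32 - 10.5 = 21.5.
Step 4: Ties are present, so use the tie-corrected normal approximation (with continuity correction) for the p-value.
Step 5: p-value = 0.393273; compare to alpha = 0.05. fail to reject H0.

U_X = 10.5, p = 0.393273, fail to reject H0 at alpha = 0.05.


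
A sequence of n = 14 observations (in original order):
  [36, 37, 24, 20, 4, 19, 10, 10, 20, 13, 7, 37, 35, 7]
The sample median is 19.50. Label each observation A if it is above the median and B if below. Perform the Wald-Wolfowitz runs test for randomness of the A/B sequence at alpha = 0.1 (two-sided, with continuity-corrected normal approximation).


Step 1: Compute median = 19.50; label A = above, B = below.
Labels in order: AAAABBBBABBAAB  (n_A = 7, n_B = 7)
Step 2: Count runs R = 6.
Step 3: Under H0 (random ordering), E[R] = 2*n_A*n_B/(n_A+n_B) + 1 = 2*7*7/14 + 1 = 8.0000.
        Var[R] = 2*n_A*n_B*(2*n_A*n_B - n_A - n_B) / ((n_A+n_B)^2 * (n_A+n_B-1)) = 8232/2548 = 3.2308.
        SD[R] = 1.7974.
Step 4: Continuity-corrected z = (R + 0.5 - E[R]) / SD[R] = (6 + 0.5 - 8.0000) / 1.7974 = -0.8345.
Step 5: Two-sided p-value via normal approximation = 2*(1 - Phi(|z|)) = 0.403986.
Step 6: alpha = 0.1. fail to reject H0.

R = 6, z = -0.8345, p = 0.403986, fail to reject H0.


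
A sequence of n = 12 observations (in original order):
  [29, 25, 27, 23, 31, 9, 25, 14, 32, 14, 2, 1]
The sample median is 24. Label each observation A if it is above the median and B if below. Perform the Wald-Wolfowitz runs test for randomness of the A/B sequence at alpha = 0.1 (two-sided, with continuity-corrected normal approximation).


Step 1: Compute median = 24; label A = above, B = below.
Labels in order: AAABABABABBB  (n_A = 6, n_B = 6)
Step 2: Count runs R = 8.
Step 3: Under H0 (random ordering), E[R] = 2*n_A*n_B/(n_A+n_B) + 1 = 2*6*6/12 + 1 = 7.0000.
        Var[R] = 2*n_A*n_B*(2*n_A*n_B - n_A - n_B) / ((n_A+n_B)^2 * (n_A+n_B-1)) = 4320/1584 = 2.7273.
        SD[R] = 1.6514.
Step 4: Continuity-corrected z = (R - 0.5 - E[R]) / SD[R] = (8 - 0.5 - 7.0000) / 1.6514 = 0.3028.
Step 5: Two-sided p-value via normal approximation = 2*(1 - Phi(|z|)) = 0.762069.
Step 6: alpha = 0.1. fail to reject H0.

R = 8, z = 0.3028, p = 0.762069, fail to reject H0.


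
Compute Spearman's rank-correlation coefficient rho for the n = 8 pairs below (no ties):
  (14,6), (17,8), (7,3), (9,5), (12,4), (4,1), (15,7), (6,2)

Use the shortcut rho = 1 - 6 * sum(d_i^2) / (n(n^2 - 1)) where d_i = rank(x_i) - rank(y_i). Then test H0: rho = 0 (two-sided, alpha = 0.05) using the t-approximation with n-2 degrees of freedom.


Step 1: Rank x and y separately (midranks; no ties here).
rank(x): 14->6, 17->8, 7->3, 9->4, 12->5, 4->1, 15->7, 6->2
rank(y): 6->6, 8->8, 3->3, 5->5, 4->4, 1->1, 7->7, 2->2
Step 2: d_i = R_x(i) - R_y(i); compute d_i^2.
  (6-6)^2=0, (8-8)^2=0, (3-3)^2=0, (4-5)^2=1, (5-4)^2=1, (1-1)^2=0, (7-7)^2=0, (2-2)^2=0
sum(d^2) = 2.
Step 3: rho = 1 - 6*2 / (8*(8^2 - 1)) = 1 - 12/504 = 0.976190.
Step 4: Under H0, t = rho * sqrt((n-2)/(1-rho^2)) = 11.0235 ~ t(6).
Step 5: Two-sided p-value from the t-distribution with 6 df = 0.000033.
Step 6: alpha = 0.05. reject H0.

rho = 0.9762, p = 0.000033, reject H0 at alpha = 0.05.


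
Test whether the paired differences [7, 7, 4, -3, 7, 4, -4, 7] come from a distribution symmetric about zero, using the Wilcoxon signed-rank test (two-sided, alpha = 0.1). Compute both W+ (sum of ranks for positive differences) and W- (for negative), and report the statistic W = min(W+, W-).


Step 1: Drop any zero differences (none here) and take |d_i|.
|d| = [7, 7, 4, 3, 7, 4, 4, 7]
Step 2: Midrank |d_i| (ties get averaged ranks).
ranks: |7|->6.5, |7|->6.5, |4|->3, |3|->1, |7|->6.5, |4|->3, |4|->3, |7|->6.5
Step 3: Attach original signs; sum ranks with positive sign and with negative sign.
W+ = 6.5 + 6.5 + 3 + 6.5 + 3 + 6.5 = 32
W- = 1 + 3 = 4
(Check: W+ + W- = 36 should equal n(n+1)/2 = 36.)
Step 4: Test statistic W = min(W+, W-) = 4.
Step 5: Ties in |d|, so use the tie-corrected normal approximation.
        E[W] = n(n+1)/4 = 8*9/4 = 18.
        Tie groups: |d|=4 (t=3), |d|=7 (t=4); sum(t^3 - t) = 84.
        Var[W] = n(n+1)(2n+1)/24 - sum(t^3-t)/48 = 1224/24 - 84/48 = 49.25.
        z = (W - E[W]) / sqrt(Var[W]) = (4 - 18) / 7.0178 = -1.9949.
        Two-sided p = 2*Phi(z) = 0.046052.
Step 6: alpha = 0.1. reject H0.

W+ = 32, W- = 4, W = min = 4, p = 0.046052, reject H0.


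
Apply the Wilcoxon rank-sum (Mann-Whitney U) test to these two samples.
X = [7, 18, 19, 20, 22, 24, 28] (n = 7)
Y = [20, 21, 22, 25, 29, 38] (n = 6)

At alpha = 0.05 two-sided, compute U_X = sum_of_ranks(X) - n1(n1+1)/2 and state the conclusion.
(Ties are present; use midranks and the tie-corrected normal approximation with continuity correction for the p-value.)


Step 1: Combine and sort all 13 observations; assign midranks.
sorted (value, group): (7,X), (18,X), (19,X), (20,X), (20,Y), (21,Y), (22,X), (22,Y), (24,X), (25,Y), (28,X), (29,Y), (38,Y)
ranks: 7->1, 18->2, 19->3, 20->4.5, 20->4.5, 21->6, 22->7.5, 22->7.5, 24->9, 25->10, 28->11, 29->12, 38->13
Step 2: Rank sum for X: R1 = 1 + 2 + 3 + 4.5 + 7.5 + 9 + 11 = 38.
Step 3: U_X = R1 - n1(n1+1)/2 = 38 - 7*8/2 = 38 - 28 = 10.
       U_Y = n1*n2 - U_X = 42 - 10 = 32.
Step 4: Ties are present, so use the tie-corrected normal approximation (with continuity correction) for the p-value.
Step 5: p-value = 0.132546; compare to alpha = 0.05. fail to reject H0.

U_X = 10, p = 0.132546, fail to reject H0 at alpha = 0.05.


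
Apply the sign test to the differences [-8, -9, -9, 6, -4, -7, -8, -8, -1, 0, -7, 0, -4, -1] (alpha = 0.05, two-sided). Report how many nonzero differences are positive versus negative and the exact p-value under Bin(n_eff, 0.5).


Step 1: Discard zero differences. Original n = 14; n_eff = number of nonzero differences = 12.
Nonzero differences (with sign): -8, -9, -9, +6, -4, -7, -8, -8, -1, -7, -4, -1
Step 2: Count signs: positive = 1, negative = 11.
Step 3: Under H0: P(positive) = 0.5, so the number of positives S ~ Bin(12, 0.5).
Step 4: Two-sided exact p-value = sum of Bin(12,0.5) probabilities at or below the observed probability = 0.006348.
Step 5: alpha = 0.05. reject H0.

n_eff = 12, pos = 1, neg = 11, p = 0.006348, reject H0.


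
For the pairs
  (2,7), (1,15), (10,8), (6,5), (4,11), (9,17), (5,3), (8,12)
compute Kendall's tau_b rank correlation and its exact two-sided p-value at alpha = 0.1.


Step 1: Enumerate the 28 unordered pairs (i,j) with i<j and classify each by sign(x_j-x_i) * sign(y_j-y_i).
  (1,2):dx=-1,dy=+8->D; (1,3):dx=+8,dy=+1->C; (1,4):dx=+4,dy=-2->D; (1,5):dx=+2,dy=+4->C
  (1,6):dx=+7,dy=+10->C; (1,7):dx=+3,dy=-4->D; (1,8):dx=+6,dy=+5->C; (2,3):dx=+9,dy=-7->D
  (2,4):dx=+5,dy=-10->D; (2,5):dx=+3,dy=-4->D; (2,6):dx=+8,dy=+2->C; (2,7):dx=+4,dy=-12->D
  (2,8):dx=+7,dy=-3->D; (3,4):dx=-4,dy=-3->C; (3,5):dx=-6,dy=+3->D; (3,6):dx=-1,dy=+9->D
  (3,7):dx=-5,dy=-5->C; (3,8):dx=-2,dy=+4->D; (4,5):dx=-2,dy=+6->D; (4,6):dx=+3,dy=+12->C
  (4,7):dx=-1,dy=-2->C; (4,8):dx=+2,dy=+7->C; (5,6):dx=+5,dy=+6->C; (5,7):dx=+1,dy=-8->D
  (5,8):dx=+4,dy=+1->C; (6,7):dx=-4,dy=-14->C; (6,8):dx=-1,dy=-5->C; (7,8):dx=+3,dy=+9->C
Step 2: C = 15, D = 13, total pairs = 28.
Step 3: tau = (C - D)/(n(n-1)/2) = (15 - 13)/28 = 0.071429.
Step 4: Exact two-sided p-value (enumerate n! = 40320 permutations of y under H0): p = 0.904861.
Step 5: alpha = 0.1. fail to reject H0.

tau_b = 0.0714 (C=15, D=13), p = 0.904861, fail to reject H0.


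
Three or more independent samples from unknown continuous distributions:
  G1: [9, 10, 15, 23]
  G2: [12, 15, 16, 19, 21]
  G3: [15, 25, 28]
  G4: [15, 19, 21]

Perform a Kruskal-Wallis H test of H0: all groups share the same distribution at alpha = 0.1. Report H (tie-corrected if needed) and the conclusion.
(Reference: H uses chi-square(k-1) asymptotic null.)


Step 1: Combine all N = 15 observations and assign midranks.
sorted (value, group, rank): (9,G1,1), (10,G1,2), (12,G2,3), (15,G1,5.5), (15,G2,5.5), (15,G3,5.5), (15,G4,5.5), (16,G2,8), (19,G2,9.5), (19,G4,9.5), (21,G2,11.5), (21,G4,11.5), (23,G1,13), (25,G3,14), (28,G3,15)
Step 2: Sum ranks within each group.
R_1 = 21.5 (n_1 = 4)
R_2 = 37.5 (n_2 = 5)
R_3 = 34.5 (n_3 = 3)
R_4 = 26.5 (n_4 = 3)
Step 3: H = 12/(N(N+1)) * sum(R_i^2/n_i) - 3(N+1)
     = 12/(15*16) * (21.5^2/4 + 37.5^2/5 + 34.5^2/3 + 26.5^2/3) - 3*16
     = 0.050000 * 1027.65 - 48
     = 3.382292.
Step 4: Ties present; correction factor C = 1 - 72/(15^3 - 15) = 0.978571. Corrected H = 3.382292 / 0.978571 = 3.456356.
Step 5: Under H0, H ~ chi^2(3); p-value = 0.326467.
Step 6: alpha = 0.1. fail to reject H0.

H = 3.4564, df = 3, p = 0.326467, fail to reject H0.


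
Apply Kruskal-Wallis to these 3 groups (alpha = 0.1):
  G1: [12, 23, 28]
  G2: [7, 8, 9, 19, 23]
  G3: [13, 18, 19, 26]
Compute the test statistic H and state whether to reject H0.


Step 1: Combine all N = 12 observations and assign midranks.
sorted (value, group, rank): (7,G2,1), (8,G2,2), (9,G2,3), (12,G1,4), (13,G3,5), (18,G3,6), (19,G2,7.5), (19,G3,7.5), (23,G1,9.5), (23,G2,9.5), (26,G3,11), (28,G1,12)
Step 2: Sum ranks within each group.
R_1 = 25.5 (n_1 = 3)
R_2 = 23 (n_2 = 5)
R_3 = 29.5 (n_3 = 4)
Step 3: H = 12/(N(N+1)) * sum(R_i^2/n_i) - 3(N+1)
     = 12/(12*13) * (25.5^2/3 + 23^2/5 + 29.5^2/4) - 3*13
     = 0.076923 * 540.112 - 39
     = 2.547115.
Step 4: Ties present; correction factor C = 1 - 12/(12^3 - 12) = 0.993007. Corrected H = 2.547115 / 0.993007 = 2.565053.
Step 5: Under H0, H ~ chi^2(2); p-value = 0.277336.
Step 6: alpha = 0.1. fail to reject H0.

H = 2.5651, df = 2, p = 0.277336, fail to reject H0.


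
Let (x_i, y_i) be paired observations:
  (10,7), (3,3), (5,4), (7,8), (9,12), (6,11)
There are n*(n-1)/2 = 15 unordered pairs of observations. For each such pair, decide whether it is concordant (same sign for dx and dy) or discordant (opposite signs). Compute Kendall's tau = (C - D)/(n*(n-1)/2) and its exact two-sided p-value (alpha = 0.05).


Step 1: Enumerate the 15 unordered pairs (i,j) with i<j and classify each by sign(x_j-x_i) * sign(y_j-y_i).
  (1,2):dx=-7,dy=-4->C; (1,3):dx=-5,dy=-3->C; (1,4):dx=-3,dy=+1->D; (1,5):dx=-1,dy=+5->D
  (1,6):dx=-4,dy=+4->D; (2,3):dx=+2,dy=+1->C; (2,4):dx=+4,dy=+5->C; (2,5):dx=+6,dy=+9->C
  (2,6):dx=+3,dy=+8->C; (3,4):dx=+2,dy=+4->C; (3,5):dx=+4,dy=+8->C; (3,6):dx=+1,dy=+7->C
  (4,5):dx=+2,dy=+4->C; (4,6):dx=-1,dy=+3->D; (5,6):dx=-3,dy=-1->C
Step 2: C = 11, D = 4, total pairs = 15.
Step 3: tau = (C - D)/(n(n-1)/2) = (11 - 4)/15 = 0.466667.
Step 4: Exact two-sided p-value (enumerate n! = 720 permutations of y under H0): p = 0.272222.
Step 5: alpha = 0.05. fail to reject H0.

tau_b = 0.4667 (C=11, D=4), p = 0.272222, fail to reject H0.


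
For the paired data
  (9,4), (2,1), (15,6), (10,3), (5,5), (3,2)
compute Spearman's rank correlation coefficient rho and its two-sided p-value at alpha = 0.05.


Step 1: Rank x and y separately (midranks; no ties here).
rank(x): 9->4, 2->1, 15->6, 10->5, 5->3, 3->2
rank(y): 4->4, 1->1, 6->6, 3->3, 5->5, 2->2
Step 2: d_i = R_x(i) - R_y(i); compute d_i^2.
  (4-4)^2=0, (1-1)^2=0, (6-6)^2=0, (5-3)^2=4, (3-5)^2=4, (2-2)^2=0
sum(d^2) = 8.
Step 3: rho = 1 - 6*8 / (6*(6^2 - 1)) = 1 - 48/210 = 0.771429.
Step 4: Under H0, t = rho * sqrt((n-2)/(1-rho^2)) = 2.4247 ~ t(4).
Step 5: Two-sided p-value from the t-distribution with 4 df = 0.072397.
Step 6: alpha = 0.05. fail to reject H0.

rho = 0.7714, p = 0.072397, fail to reject H0 at alpha = 0.05.


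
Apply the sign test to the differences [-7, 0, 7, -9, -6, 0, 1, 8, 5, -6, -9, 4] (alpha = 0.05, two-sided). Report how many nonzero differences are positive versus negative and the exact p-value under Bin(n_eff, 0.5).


Step 1: Discard zero differences. Original n = 12; n_eff = number of nonzero differences = 10.
Nonzero differences (with sign): -7, +7, -9, -6, +1, +8, +5, -6, -9, +4
Step 2: Count signs: positive = 5, negative = 5.
Step 3: Under H0: P(positive) = 0.5, so the number of positives S ~ Bin(10, 0.5).
Step 4: Two-sided exact p-value = sum of Bin(10,0.5) probabilities at or below the observed probability = 1.000000.
Step 5: alpha = 0.05. fail to reject H0.

n_eff = 10, pos = 5, neg = 5, p = 1.000000, fail to reject H0.


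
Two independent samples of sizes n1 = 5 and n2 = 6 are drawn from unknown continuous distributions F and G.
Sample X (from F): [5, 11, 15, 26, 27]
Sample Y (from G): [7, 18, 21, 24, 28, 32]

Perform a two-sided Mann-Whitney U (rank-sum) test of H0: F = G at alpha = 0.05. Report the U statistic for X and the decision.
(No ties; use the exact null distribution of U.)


Step 1: Combine and sort all 11 observations; assign midranks.
sorted (value, group): (5,X), (7,Y), (11,X), (15,X), (18,Y), (21,Y), (24,Y), (26,X), (27,X), (28,Y), (32,Y)
ranks: 5->1, 7->2, 11->3, 15->4, 18->5, 21->6, 24->7, 26->8, 27->9, 28->10, 32->11
Step 2: Rank sum for X: R1 = 1 + 3 + 4 + 8 + 9 = 25.
Step 3: U_X = R1 - n1(n1+1)/2 = 25 - 5*6/2 = 25 - 15 = 10.
       U_Y = n1*n2 - U_X = 30 - 10 = 20.
Step 4: No ties, so the exact null distribution of U (based on enumerating the C(11,5) = 462 equally likely rank assignments) gives the two-sided p-value.
Step 5: p-value = 0.428571; compare to alpha = 0.05. fail to reject H0.

U_X = 10, p = 0.428571, fail to reject H0 at alpha = 0.05.


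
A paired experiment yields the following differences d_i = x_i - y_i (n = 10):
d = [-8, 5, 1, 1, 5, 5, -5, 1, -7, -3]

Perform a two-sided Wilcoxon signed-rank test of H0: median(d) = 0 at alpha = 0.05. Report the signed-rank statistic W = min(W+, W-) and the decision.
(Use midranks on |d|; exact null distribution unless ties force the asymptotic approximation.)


Step 1: Drop any zero differences (none here) and take |d_i|.
|d| = [8, 5, 1, 1, 5, 5, 5, 1, 7, 3]
Step 2: Midrank |d_i| (ties get averaged ranks).
ranks: |8|->10, |5|->6.5, |1|->2, |1|->2, |5|->6.5, |5|->6.5, |5|->6.5, |1|->2, |7|->9, |3|->4
Step 3: Attach original signs; sum ranks with positive sign and with negative sign.
W+ = 6.5 + 2 + 2 + 6.5 + 6.5 + 2 = 25.5
W- = 10 + 6.5 + 9 + 4 = 29.5
(Check: W+ + W- = 55 should equal n(n+1)/2 = 55.)
Step 4: Test statistic W = min(W+, W-) = 25.5.
Step 5: Ties in |d|, so use the tie-corrected normal approximation.
        E[W] = n(n+1)/4 = 10*11/4 = 27.5.
        Tie groups: |d|=1 (t=3), |d|=5 (t=4); sum(t^3 - t) = 84.
        Var[W] = n(n+1)(2n+1)/24 - sum(t^3-t)/48 = 2310/24 - 84/48 = 94.5.
        z = (W - E[W]) / sqrt(Var[W]) = (25.5 - 27.5) / 9.7211 = -0.2057.
        Two-sided p = 2*Phi(z) = 0.836996.
Step 6: alpha = 0.05. fail to reject H0.

W+ = 25.5, W- = 29.5, W = min = 25.5, p = 0.836996, fail to reject H0.


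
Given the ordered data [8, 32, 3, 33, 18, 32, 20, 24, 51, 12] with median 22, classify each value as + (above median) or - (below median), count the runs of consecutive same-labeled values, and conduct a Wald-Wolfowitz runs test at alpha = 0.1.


Step 1: Compute median = 22; label A = above, B = below.
Labels in order: BABABABAAB  (n_A = 5, n_B = 5)
Step 2: Count runs R = 9.
Step 3: Under H0 (random ordering), E[R] = 2*n_A*n_B/(n_A+n_B) + 1 = 2*5*5/10 + 1 = 6.0000.
        Var[R] = 2*n_A*n_B*(2*n_A*n_B - n_A - n_B) / ((n_A+n_B)^2 * (n_A+n_B-1)) = 2000/900 = 2.2222.
        SD[R] = 1.4907.
Step 4: Continuity-corrected z = (R - 0.5 - E[R]) / SD[R] = (9 - 0.5 - 6.0000) / 1.4907 = 1.6771.
Step 5: Two-sided p-value via normal approximation = 2*(1 - Phi(|z|)) = 0.093533.
Step 6: alpha = 0.1. reject H0.

R = 9, z = 1.6771, p = 0.093533, reject H0.


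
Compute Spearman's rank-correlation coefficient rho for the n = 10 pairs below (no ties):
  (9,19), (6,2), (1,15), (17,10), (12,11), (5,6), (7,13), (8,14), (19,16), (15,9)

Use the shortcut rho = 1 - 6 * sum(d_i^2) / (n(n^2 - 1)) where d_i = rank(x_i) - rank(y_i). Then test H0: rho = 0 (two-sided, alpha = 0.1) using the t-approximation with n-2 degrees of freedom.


Step 1: Rank x and y separately (midranks; no ties here).
rank(x): 9->6, 6->3, 1->1, 17->9, 12->7, 5->2, 7->4, 8->5, 19->10, 15->8
rank(y): 19->10, 2->1, 15->8, 10->4, 11->5, 6->2, 13->6, 14->7, 16->9, 9->3
Step 2: d_i = R_x(i) - R_y(i); compute d_i^2.
  (6-10)^2=16, (3-1)^2=4, (1-8)^2=49, (9-4)^2=25, (7-5)^2=4, (2-2)^2=0, (4-6)^2=4, (5-7)^2=4, (10-9)^2=1, (8-3)^2=25
sum(d^2) = 132.
Step 3: rho = 1 - 6*132 / (10*(10^2 - 1)) = 1 - 792/990 = 0.200000.
Step 4: Under H0, t = rho * sqrt((n-2)/(1-rho^2)) = 0.5774 ~ t(8).
Step 5: Two-sided p-value from the t-distribution with 8 df = 0.579584.
Step 6: alpha = 0.1. fail to reject H0.

rho = 0.2000, p = 0.579584, fail to reject H0 at alpha = 0.1.


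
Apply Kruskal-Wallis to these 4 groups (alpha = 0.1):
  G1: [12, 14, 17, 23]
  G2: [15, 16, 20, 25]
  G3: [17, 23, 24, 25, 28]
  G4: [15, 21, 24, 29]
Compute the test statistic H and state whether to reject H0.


Step 1: Combine all N = 17 observations and assign midranks.
sorted (value, group, rank): (12,G1,1), (14,G1,2), (15,G2,3.5), (15,G4,3.5), (16,G2,5), (17,G1,6.5), (17,G3,6.5), (20,G2,8), (21,G4,9), (23,G1,10.5), (23,G3,10.5), (24,G3,12.5), (24,G4,12.5), (25,G2,14.5), (25,G3,14.5), (28,G3,16), (29,G4,17)
Step 2: Sum ranks within each group.
R_1 = 20 (n_1 = 4)
R_2 = 31 (n_2 = 4)
R_3 = 60 (n_3 = 5)
R_4 = 42 (n_4 = 4)
Step 3: H = 12/(N(N+1)) * sum(R_i^2/n_i) - 3(N+1)
     = 12/(17*18) * (20^2/4 + 31^2/4 + 60^2/5 + 42^2/4) - 3*18
     = 0.039216 * 1501.25 - 54
     = 4.872549.
Step 4: Ties present; correction factor C = 1 - 30/(17^3 - 17) = 0.993873. Corrected H = 4.872549 / 0.993873 = 4.902589.
Step 5: Under H0, H ~ chi^2(3); p-value = 0.179071.
Step 6: alpha = 0.1. fail to reject H0.

H = 4.9026, df = 3, p = 0.179071, fail to reject H0.


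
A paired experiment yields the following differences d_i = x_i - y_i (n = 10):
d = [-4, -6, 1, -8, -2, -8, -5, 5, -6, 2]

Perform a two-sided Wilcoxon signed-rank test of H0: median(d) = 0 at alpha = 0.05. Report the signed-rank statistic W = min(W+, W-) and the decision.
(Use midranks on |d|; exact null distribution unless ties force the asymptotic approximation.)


Step 1: Drop any zero differences (none here) and take |d_i|.
|d| = [4, 6, 1, 8, 2, 8, 5, 5, 6, 2]
Step 2: Midrank |d_i| (ties get averaged ranks).
ranks: |4|->4, |6|->7.5, |1|->1, |8|->9.5, |2|->2.5, |8|->9.5, |5|->5.5, |5|->5.5, |6|->7.5, |2|->2.5
Step 3: Attach original signs; sum ranks with positive sign and with negative sign.
W+ = 1 + 5.5 + 2.5 = 9
W- = 4 + 7.5 + 9.5 + 2.5 + 9.5 + 5.5 + 7.5 = 46
(Check: W+ + W- = 55 should equal n(n+1)/2 = 55.)
Step 4: Test statistic W = min(W+, W-) = 9.
Step 5: Ties in |d|, so use the tie-corrected normal approximation.
        E[W] = n(n+1)/4 = 10*11/4 = 27.5.
        Tie groups: |d|=2 (t=2), |d|=5 (t=2), |d|=6 (t=2), |d|=8 (t=2); sum(t^3 - t) = 24.
        Var[W] = n(n+1)(2n+1)/24 - sum(t^3-t)/48 = 2310/24 - 24/48 = 95.75.
        z = (W - E[W]) / sqrt(Var[W]) = (9 - 27.5) / 9.7852 = -1.8906.
        Two-sided p = 2*Phi(z) = 0.058676.
Step 6: alpha = 0.05. fail to reject H0.

W+ = 9, W- = 46, W = min = 9, p = 0.058676, fail to reject H0.
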